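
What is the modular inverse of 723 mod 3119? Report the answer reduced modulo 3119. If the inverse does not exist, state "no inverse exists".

2748

gcd(3119, 723) by repeated division:
3119 = 4·723 + 227
723 = 3·227 + 42
227 = 5·42 + 17
42 = 2·17 + 8
17 = 2·8 + 1
8 = 8·1 + 0
The gcd is 1. Working backward:
1 = 17 − 2·8
1 = −2·42 + 5·17
1 = 5·227 − 27·42
1 = −27·723 + 86·227
1 = 86·3119 − 371·723
So 723·(-371) ≡ 1 (mod 3119), and -371 ≡ 2748 (mod 3119).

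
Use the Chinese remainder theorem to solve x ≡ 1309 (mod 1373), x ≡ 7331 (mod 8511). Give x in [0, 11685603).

Write x = 1309 + 1373·k. Then 1373·k ≡ 7331 − 1309 ≡ 6022 (mod 8511).
Need 1373⁻¹ mod 8511. Extended Euclid on (8511, 1373):
8511 = 6×1373 + 273
1373 = 5×273 + 8
273 = 34×8 + 1
8 = 8×1 + 0
Back-substitute:
1 = 273 − 34·8
1 = −34·1373 + 171·273
1 = 171·8511 − 1060·1373
1373⁻¹ ≡ 7451 (mod 8511), so k ≡ 7451·6022 ≡ 8441 (mod 8511).
x = 1309 + 1373·8441 = 11590802.

11590802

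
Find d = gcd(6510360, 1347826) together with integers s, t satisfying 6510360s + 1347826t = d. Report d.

2

Apply Euclid's algorithm to 6510360 and 1347826:
6510360 = 4·1347826 + 1119056
1347826 = 1·1119056 + 228770
1119056 = 4·228770 + 203976
228770 = 1·203976 + 24794
203976 = 8·24794 + 5624
24794 = 4·5624 + 2298
5624 = 2·2298 + 1028
2298 = 2·1028 + 242
1028 = 4·242 + 60
242 = 4·60 + 2
60 = 30·2 + 0
gcd(6510360, 1347826) = 2.
Express as a combination:
2 = 242 − 4·60
2 = −4·1028 + 17·242
2 = 17·2298 − 38·1028
2 = −38·5624 + 93·2298
2 = 93·24794 − 410·5624
2 = −410·203976 + 3373·24794
2 = 3373·228770 − 3783·203976
2 = −3783·1119056 + 18505·228770
2 = 18505·1347826 − 22288·1119056
2 = −22288·6510360 + 107657·1347826
So 2 = (-22288)·6510360 + (107657)·1347826.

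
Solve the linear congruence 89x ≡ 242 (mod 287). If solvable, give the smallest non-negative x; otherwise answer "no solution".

222

First find gcd(89, 287):
287 = 3*89 + 20
89 = 4*20 + 9
20 = 2*9 + 2
9 = 4*2 + 1
2 = 2*1 + 0
gcd = 1, so a unique solution mod 287 exists.
Back-substitute for the Bézout coefficients:
1 = 9 − 4·2
1 = −4·20 + 9·9
1 = 9·89 − 40·20
1 = −40·287 + 129·89
So 89·(129) ≡ 1 (mod 287), giving 89⁻¹ ≡ 129.
x ≡ 89⁻¹·242 ≡ 129·242 ≡ 222 (mod 287).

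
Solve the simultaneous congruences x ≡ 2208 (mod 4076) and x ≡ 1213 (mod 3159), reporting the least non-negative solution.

8900116

Write x = 2208 + 4076·k. Then 4076·k ≡ 1213 − 2208 ≡ 2164 (mod 3159).
Need 4076⁻¹ mod 3159. Extended Euclid on (3159, 917):
3159 = 3*917 + 408
917 = 2*408 + 101
408 = 4*101 + 4
101 = 25*4 + 1
4 = 4*1 + 0
Back-substitute:
1 = 101 − 25·4
1 = −25·408 + 101·101
1 = 101·917 − 227·408
1 = −227·3159 + 782·917
4076⁻¹ ≡ 782 (mod 3159), so k ≡ 782·2164 ≡ 2183 (mod 3159).
x = 2208 + 4076·2183 = 8900116.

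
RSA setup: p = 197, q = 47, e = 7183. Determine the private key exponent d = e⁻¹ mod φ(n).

φ(n) = (p−1)(q−1) = 196·46 = 9016.
Need d with 7183·d ≡ 1 (mod 9016). Apply the extended Euclidean algorithm:
9016 = 1*7183 + 1833
7183 = 3*1833 + 1684
1833 = 1*1684 + 149
1684 = 11*149 + 45
149 = 3*45 + 14
45 = 3*14 + 3
14 = 4*3 + 2
3 = 1*2 + 1
2 = 2*1 + 0
Back-substitute:
1 = 3 − 2
1 = −14 + 5·3
1 = 5·45 − 16·14
1 = −16·149 + 53·45
1 = 53·1684 − 599·149
1 = −599·1833 + 652·1684
1 = 652·7183 − 2555·1833
1 = −2555·9016 + 3207·7183
So 7183·3207 ≡ 1 (mod 9016), hence d = 3207.

3207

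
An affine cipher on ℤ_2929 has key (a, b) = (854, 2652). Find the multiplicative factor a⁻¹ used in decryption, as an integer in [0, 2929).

415

Extended Euclidean algorithm:
2929 = 3×854 + 367
854 = 2×367 + 120
367 = 3×120 + 7
120 = 17×7 + 1
7 = 7×1 + 0
Since gcd(854, 2929) = 1, back-substitute to write 1 as a combination:
1 = 120 − 17·7
1 = −17·367 + 52·120
1 = 52·854 − 121·367
1 = −121·2929 + 415·854
So 854·415 ≡ 1 (mod 2929).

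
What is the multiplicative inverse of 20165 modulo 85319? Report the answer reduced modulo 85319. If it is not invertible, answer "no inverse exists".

20144

Extended Euclidean algorithm:
85319 = 4·20165 + 4659
20165 = 4·4659 + 1529
4659 = 3·1529 + 72
1529 = 21·72 + 17
72 = 4·17 + 4
17 = 4·4 + 1
4 = 4·1 + 0
The gcd is 1. Working backward:
1 = 17 − 4·4
1 = −4·72 + 17·17
1 = 17·1529 − 361·72
1 = −361·4659 + 1100·1529
1 = 1100·20165 − 4761·4659
1 = −4761·85319 + 20144·20165
So 20165·20144 ≡ 1 (mod 85319).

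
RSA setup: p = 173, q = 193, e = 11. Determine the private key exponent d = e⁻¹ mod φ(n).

φ(n) = (p−1)(q−1) = 172·192 = 33024.
Need d with 11·d ≡ 1 (mod 33024). Apply the extended Euclidean algorithm:
33024 = 3002·11 + 2
11 = 5·2 + 1
2 = 2·1 + 0
Back-substitute:
1 = 11 − 5·2
1 = −5·33024 + 15011·11
So 11·15011 ≡ 1 (mod 33024), hence d = 15011.

15011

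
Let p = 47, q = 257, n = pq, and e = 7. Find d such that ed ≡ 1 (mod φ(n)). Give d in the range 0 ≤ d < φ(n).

5047

φ(n) = (p−1)(q−1) = 46·256 = 11776.
Need d with 7·d ≡ 1 (mod 11776). Apply the extended Euclidean algorithm:
11776 = 1682*7 + 2
7 = 3*2 + 1
2 = 2*1 + 0
Back-substitute:
1 = 7 − 3·2
1 = −3·11776 + 5047·7
So 7·5047 ≡ 1 (mod 11776), hence d = 5047.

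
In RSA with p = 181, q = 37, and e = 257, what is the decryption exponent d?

353

φ(n) = (p−1)(q−1) = 180·36 = 6480.
Need d with 257·d ≡ 1 (mod 6480). Apply the extended Euclidean algorithm:
6480 = 25·257 + 55
257 = 4·55 + 37
55 = 1·37 + 18
37 = 2·18 + 1
18 = 18·1 + 0
Back-substitute:
1 = 37 − 2·18
1 = −2·55 + 3·37
1 = 3·257 − 14·55
1 = −14·6480 + 353·257
So 257·353 ≡ 1 (mod 6480), hence d = 353.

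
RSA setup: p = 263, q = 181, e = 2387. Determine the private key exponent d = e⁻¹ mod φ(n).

22523

φ(n) = (p−1)(q−1) = 262·180 = 47160.
Need d with 2387·d ≡ 1 (mod 47160). Apply the extended Euclidean algorithm:
47160 = 19*2387 + 1807
2387 = 1*1807 + 580
1807 = 3*580 + 67
580 = 8*67 + 44
67 = 1*44 + 23
44 = 1*23 + 21
23 = 1*21 + 2
21 = 10*2 + 1
2 = 2*1 + 0
Back-substitute:
1 = 21 − 10·2
1 = −10·23 + 11·21
1 = 11·44 − 21·23
1 = −21·67 + 32·44
1 = 32·580 − 277·67
1 = −277·1807 + 863·580
1 = 863·2387 − 1140·1807
1 = −1140·47160 + 22523·2387
So 2387·22523 ≡ 1 (mod 47160), hence d = 22523.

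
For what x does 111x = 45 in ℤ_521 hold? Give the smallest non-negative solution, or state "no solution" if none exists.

First find gcd(111, 521):
521 = 4·111 + 77
111 = 1·77 + 34
77 = 2·34 + 9
34 = 3·9 + 7
9 = 1·7 + 2
7 = 3·2 + 1
2 = 2·1 + 0
gcd = 1, so a unique solution mod 521 exists.
Back-substitute for the Bézout coefficients:
1 = 7 − 3·2
1 = −3·9 + 4·7
1 = 4·34 − 15·9
1 = −15·77 + 34·34
1 = 34·111 − 49·77
1 = −49·521 + 230·111
So 111·(230) ≡ 1 (mod 521), giving 111⁻¹ ≡ 230.
x ≡ 111⁻¹·45 ≡ 230·45 ≡ 451 (mod 521).

451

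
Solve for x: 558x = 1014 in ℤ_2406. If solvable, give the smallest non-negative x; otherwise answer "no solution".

First find gcd(558, 2406):
2406 = 4·558 + 174
558 = 3·174 + 36
174 = 4·36 + 30
36 = 1·30 + 6
30 = 5·6 + 0
gcd = 6 and 6 | 1014, so solutions exist. Divide through by 6: 93x ≡ 169 (mod 401).
Now find 93⁻¹ mod 401:
401 = 4*93 + 29
93 = 3*29 + 6
29 = 4*6 + 5
6 = 1*5 + 1
5 = 5*1 + 0
Back-substitute:
1 = 6 − 5
1 = −29 + 5·6
1 = 5·93 − 16·29
1 = −16·401 + 69·93
So 93⁻¹ ≡ 69 (mod 401).
Then x ≡ 69·169 ≡ 32 (mod 401); the smallest non-negative solution is x = 32.

32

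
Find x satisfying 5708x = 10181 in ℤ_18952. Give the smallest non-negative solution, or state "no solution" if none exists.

gcd(5708, 18952):
18952 = 3×5708 + 1828
5708 = 3×1828 + 224
1828 = 8×224 + 36
224 = 6×36 + 8
36 = 4×8 + 4
8 = 2×4 + 0
gcd = 4, but 4 ∤ 10181, so the congruence has no solution.

no solution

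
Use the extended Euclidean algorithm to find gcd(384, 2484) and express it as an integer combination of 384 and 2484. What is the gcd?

12

Apply Euclid's algorithm to 2484 and 384:
2484 = 6·384 + 180
384 = 2·180 + 24
180 = 7·24 + 12
24 = 2·12 + 0
gcd(384, 2484) = 12.
Working backward:
12 = 180 − 7·24
12 = −7·384 + 15·180
12 = 15·2484 − 97·384
So 12 = (15)·2484 + (-97)·384.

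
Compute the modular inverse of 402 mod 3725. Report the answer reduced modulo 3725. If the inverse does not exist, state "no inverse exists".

1288

Run Euclid on (3725, 402):
3725 = 9*402 + 107
402 = 3*107 + 81
107 = 1*81 + 26
81 = 3*26 + 3
26 = 8*3 + 2
3 = 1*2 + 1
2 = 2*1 + 0
Since gcd(402, 3725) = 1, back-substitute to write 1 as a combination:
1 = 3 − 2
1 = −26 + 9·3
1 = 9·81 − 28·26
1 = −28·107 + 37·81
1 = 37·402 − 139·107
1 = −139·3725 + 1288·402
So 402·1288 ≡ 1 (mod 3725).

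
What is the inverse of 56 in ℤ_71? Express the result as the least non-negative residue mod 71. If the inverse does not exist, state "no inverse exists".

Extended Euclidean algorithm:
71 = 1·56 + 15
56 = 3·15 + 11
15 = 1·11 + 4
11 = 2·4 + 3
4 = 1·3 + 1
3 = 3·1 + 0
Since gcd(56, 71) = 1, back-substitute to write 1 as a combination:
1 = 4 − 3
1 = −11 + 3·4
1 = 3·15 − 4·11
1 = −4·56 + 15·15
1 = 15·71 − 19·56
Thus 56·(-19) ≡ 1 (mod 71); reducing, -19 mod 71 = 52.

52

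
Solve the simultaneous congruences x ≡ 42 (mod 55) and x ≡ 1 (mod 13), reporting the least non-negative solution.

482

Write x = 42 + 55·k. Then 55·k ≡ 1 − 42 ≡ 11 (mod 13).
Need 55⁻¹ mod 13. Extended Euclid on (13, 3):
13 = 4*3 + 1
3 = 3*1 + 0
Back-substitute:
1 = 13 − 4·3
55⁻¹ ≡ 9 (mod 13), so k ≡ 9·11 ≡ 8 (mod 13).
x = 42 + 55·8 = 482.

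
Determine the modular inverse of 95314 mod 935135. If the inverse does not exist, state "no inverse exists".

559419

Apply the Euclidean algorithm to 935135 and 95314:
935135 = 9×95314 + 77309
95314 = 1×77309 + 18005
77309 = 4×18005 + 5289
18005 = 3×5289 + 2138
5289 = 2×2138 + 1013
2138 = 2×1013 + 112
1013 = 9×112 + 5
112 = 22×5 + 2
5 = 2×2 + 1
2 = 2×1 + 0
gcd = 1, so the inverse exists. Back-substitute:
1 = 5 − 2·2
1 = −2·112 + 45·5
1 = 45·1013 − 407·112
1 = −407·2138 + 859·1013
1 = 859·5289 − 2125·2138
1 = −2125·18005 + 7234·5289
1 = 7234·77309 − 31061·18005
1 = −31061·95314 + 38295·77309
1 = 38295·935135 − 375716·95314
Hence 95314⁻¹ ≡ -375716 ≡ 559419 (mod 935135).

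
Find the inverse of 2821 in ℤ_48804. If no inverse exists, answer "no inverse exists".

Euclidean algorithm on 48804, 2821:
48804 = 17×2821 + 847
2821 = 3×847 + 280
847 = 3×280 + 7
280 = 40×7 + 0
gcd(2821, 48804) = 7 ≠ 1, so 2821 has no multiplicative inverse modulo 48804.

no inverse exists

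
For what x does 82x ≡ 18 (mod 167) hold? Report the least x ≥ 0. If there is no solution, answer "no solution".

First find gcd(82, 167):
167 = 2·82 + 3
82 = 27·3 + 1
3 = 3·1 + 0
gcd = 1, so a unique solution mod 167 exists.
Back-substitute for the Bézout coefficients:
1 = 82 − 27·3
1 = −27·167 + 55·82
So 82·(55) ≡ 1 (mod 167), giving 82⁻¹ ≡ 55.
x ≡ 82⁻¹·18 ≡ 55·18 ≡ 155 (mod 167).

155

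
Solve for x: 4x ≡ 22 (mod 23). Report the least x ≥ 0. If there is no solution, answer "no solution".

First find gcd(4, 23):
23 = 5*4 + 3
4 = 1*3 + 1
3 = 3*1 + 0
gcd = 1, so a unique solution mod 23 exists.
Back-substitute for the Bézout coefficients:
1 = 4 − 3
1 = −23 + 6·4
So 4·(6) ≡ 1 (mod 23), giving 4⁻¹ ≡ 6.
x ≡ 4⁻¹·22 ≡ 6·22 ≡ 17 (mod 23).

17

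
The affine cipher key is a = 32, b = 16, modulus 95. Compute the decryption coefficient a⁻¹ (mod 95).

3

Extended Euclidean algorithm:
95 = 2·32 + 31
32 = 1·31 + 1
31 = 31·1 + 0
Since gcd(32, 95) = 1, back-substitute to write 1 as a combination:
1 = 32 − 31
1 = −95 + 3·32
So 32·3 ≡ 1 (mod 95).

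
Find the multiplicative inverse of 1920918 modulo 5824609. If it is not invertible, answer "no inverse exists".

Apply the Euclidean algorithm to 5824609 and 1920918:
5824609 = 3×1920918 + 61855
1920918 = 31×61855 + 3413
61855 = 18×3413 + 421
3413 = 8×421 + 45
421 = 9×45 + 16
45 = 2×16 + 13
16 = 1×13 + 3
13 = 4×3 + 1
3 = 3×1 + 0
Since gcd(1920918, 5824609) = 1, back-substitute to write 1 as a combination:
1 = 13 − 4·3
1 = −4·16 + 5·13
1 = 5·45 − 14·16
1 = −14·421 + 131·45
1 = 131·3413 − 1062·421
1 = −1062·61855 + 19247·3413
1 = 19247·1920918 − 597719·61855
1 = −597719·5824609 + 1812404·1920918
So 1920918·1812404 ≡ 1 (mod 5824609).

1812404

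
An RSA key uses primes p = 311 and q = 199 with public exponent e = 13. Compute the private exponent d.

φ(n) = (p−1)(q−1) = 310·198 = 61380.
Need d with 13·d ≡ 1 (mod 61380). Apply the extended Euclidean algorithm:
61380 = 4721*13 + 7
13 = 1*7 + 6
7 = 1*6 + 1
6 = 6*1 + 0
Back-substitute:
1 = 7 − 6
1 = −13 + 2·7
1 = 2·61380 − 9443·13
So 13·(-9443) ≡ 1 (mod 61380), hence d ≡ -9443 ≡ 51937 (mod 61380).

51937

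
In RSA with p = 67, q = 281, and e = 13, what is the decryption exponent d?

15637

φ(n) = (p−1)(q−1) = 66·280 = 18480.
Need d with 13·d ≡ 1 (mod 18480). Apply the extended Euclidean algorithm:
18480 = 1421×13 + 7
13 = 1×7 + 6
7 = 1×6 + 1
6 = 6×1 + 0
Back-substitute:
1 = 7 − 6
1 = −13 + 2·7
1 = 2·18480 − 2843·13
So 13·(-2843) ≡ 1 (mod 18480), hence d ≡ -2843 ≡ 15637 (mod 18480).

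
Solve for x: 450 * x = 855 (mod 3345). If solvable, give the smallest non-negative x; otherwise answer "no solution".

158

First find gcd(450, 3345):
3345 = 7×450 + 195
450 = 2×195 + 60
195 = 3×60 + 15
60 = 4×15 + 0
gcd = 15 and 15 | 855, so solutions exist. Divide through by 15: 30x ≡ 57 (mod 223).
Now find 30⁻¹ mod 223:
223 = 7·30 + 13
30 = 2·13 + 4
13 = 3·4 + 1
4 = 4·1 + 0
Back-substitute:
1 = 13 − 3·4
1 = −3·30 + 7·13
1 = 7·223 − 52·30
So 30·(-52) ≡ 1 (mod 223), i.e. 30⁻¹ ≡ 171.
Then x ≡ 171·57 ≡ 158 (mod 223); the smallest non-negative solution is x = 158.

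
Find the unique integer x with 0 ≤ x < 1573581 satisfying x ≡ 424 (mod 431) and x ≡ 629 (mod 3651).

1004654

Write x = 424 + 431·k. Then 431·k ≡ 629 − 424 ≡ 205 (mod 3651).
Need 431⁻¹ mod 3651. Extended Euclid on (3651, 431):
3651 = 8×431 + 203
431 = 2×203 + 25
203 = 8×25 + 3
25 = 8×3 + 1
3 = 3×1 + 0
Back-substitute:
1 = 25 − 8·3
1 = −8·203 + 65·25
1 = 65·431 − 138·203
1 = −138·3651 + 1169·431
431⁻¹ ≡ 1169 (mod 3651), so k ≡ 1169·205 ≡ 2330 (mod 3651).
x = 424 + 431·2330 = 1004654.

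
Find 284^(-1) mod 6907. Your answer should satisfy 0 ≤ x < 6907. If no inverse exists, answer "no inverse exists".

gcd(6907, 284) by repeated division:
6907 = 24·284 + 91
284 = 3·91 + 11
91 = 8·11 + 3
11 = 3·3 + 2
3 = 1·2 + 1
2 = 2·1 + 0
gcd = 1, so the inverse exists. Back-substitute:
1 = 3 − 2
1 = −11 + 4·3
1 = 4·91 − 33·11
1 = −33·284 + 103·91
1 = 103·6907 − 2505·284
Thus 284·(-2505) ≡ 1 (mod 6907); reducing, -2505 mod 6907 = 4402.

4402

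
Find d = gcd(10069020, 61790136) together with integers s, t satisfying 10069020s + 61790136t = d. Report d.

Repeated division:
61790136 = 6×10069020 + 1376016
10069020 = 7×1376016 + 436908
1376016 = 3×436908 + 65292
436908 = 6×65292 + 45156
65292 = 1×45156 + 20136
45156 = 2×20136 + 4884
20136 = 4×4884 + 600
4884 = 8×600 + 84
600 = 7×84 + 12
84 = 7×12 + 0
gcd(10069020, 61790136) = 12.
Express as a combination:
12 = 600 − 7·84
12 = −7·4884 + 57·600
12 = 57·20136 − 235·4884
12 = −235·45156 + 527·20136
12 = 527·65292 − 762·45156
12 = −762·436908 + 5099·65292
12 = 5099·1376016 − 16059·436908
12 = −16059·10069020 + 117512·1376016
12 = 117512·61790136 − 721131·10069020
So 12 = (117512)·61790136 + (-721131)·10069020.

12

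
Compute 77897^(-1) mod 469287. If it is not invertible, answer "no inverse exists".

Run Euclid on (469287, 77897):
469287 = 6×77897 + 1905
77897 = 40×1905 + 1697
1905 = 1×1697 + 208
1697 = 8×208 + 33
208 = 6×33 + 10
33 = 3×10 + 3
10 = 3×3 + 1
3 = 3×1 + 0
The gcd is 1. Working backward:
1 = 10 − 3·3
1 = −3·33 + 10·10
1 = 10·208 − 63·33
1 = −63·1697 + 514·208
1 = 514·1905 − 577·1697
1 = −577·77897 + 23594·1905
1 = 23594·469287 − 142141·77897
Hence 77897⁻¹ ≡ -142141 ≡ 327146 (mod 469287).

327146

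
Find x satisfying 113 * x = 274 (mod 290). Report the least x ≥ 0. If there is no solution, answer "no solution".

218

First find gcd(113, 290):
290 = 2*113 + 64
113 = 1*64 + 49
64 = 1*49 + 15
49 = 3*15 + 4
15 = 3*4 + 3
4 = 1*3 + 1
3 = 3*1 + 0
gcd = 1, so a unique solution mod 290 exists.
Back-substitute for the Bézout coefficients:
1 = 4 − 3
1 = −15 + 4·4
1 = 4·49 − 13·15
1 = −13·64 + 17·49
1 = 17·113 − 30·64
1 = −30·290 + 77·113
So 113·(77) ≡ 1 (mod 290), giving 113⁻¹ ≡ 77.
x ≡ 113⁻¹·274 ≡ 77·274 ≡ 218 (mod 290).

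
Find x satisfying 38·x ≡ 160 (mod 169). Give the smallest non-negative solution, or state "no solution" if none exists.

22

First find gcd(38, 169):
169 = 4·38 + 17
38 = 2·17 + 4
17 = 4·4 + 1
4 = 4·1 + 0
gcd = 1, so a unique solution mod 169 exists.
Back-substitute for the Bézout coefficients:
1 = 17 − 4·4
1 = −4·38 + 9·17
1 = 9·169 − 40·38
So 38·(-40) ≡ 1 (mod 169), giving 38⁻¹ ≡ 129.
x ≡ 38⁻¹·160 ≡ 129·160 ≡ 22 (mod 169).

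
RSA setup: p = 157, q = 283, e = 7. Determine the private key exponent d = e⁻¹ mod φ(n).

31423

φ(n) = (p−1)(q−1) = 156·282 = 43992.
Need d with 7·d ≡ 1 (mod 43992). Apply the extended Euclidean algorithm:
43992 = 6284*7 + 4
7 = 1*4 + 3
4 = 1*3 + 1
3 = 3*1 + 0
Back-substitute:
1 = 4 − 3
1 = −7 + 2·4
1 = 2·43992 − 12569·7
So 7·(-12569) ≡ 1 (mod 43992), hence d ≡ -12569 ≡ 31423 (mod 43992).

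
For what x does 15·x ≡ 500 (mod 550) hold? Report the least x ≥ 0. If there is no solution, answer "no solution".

70

First find gcd(15, 550):
550 = 36·15 + 10
15 = 1·10 + 5
10 = 2·5 + 0
gcd = 5 and 5 | 500, so solutions exist. Divide through by 5: 3x ≡ 100 (mod 110).
Now find 3⁻¹ mod 110:
110 = 36×3 + 2
3 = 1×2 + 1
2 = 2×1 + 0
Back-substitute:
1 = 3 − 2
1 = −110 + 37·3
So 3⁻¹ ≡ 37 (mod 110).
Then x ≡ 37·100 ≡ 70 (mod 110); the smallest non-negative solution is x = 70.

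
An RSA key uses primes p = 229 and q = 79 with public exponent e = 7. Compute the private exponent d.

φ(n) = (p−1)(q−1) = 228·78 = 17784.
Need d with 7·d ≡ 1 (mod 17784). Apply the extended Euclidean algorithm:
17784 = 2540·7 + 4
7 = 1·4 + 3
4 = 1·3 + 1
3 = 3·1 + 0
Back-substitute:
1 = 4 − 3
1 = −7 + 2·4
1 = 2·17784 − 5081·7
So 7·(-5081) ≡ 1 (mod 17784), hence d ≡ -5081 ≡ 12703 (mod 17784).

12703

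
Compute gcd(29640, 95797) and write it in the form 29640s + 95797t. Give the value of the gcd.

Repeated division:
95797 = 3·29640 + 6877
29640 = 4·6877 + 2132
6877 = 3·2132 + 481
2132 = 4·481 + 208
481 = 2·208 + 65
208 = 3·65 + 13
65 = 5·13 + 0
gcd(29640, 95797) = 13.
Working backward:
13 = 208 − 3·65
13 = −3·481 + 7·208
13 = 7·2132 − 31·481
13 = −31·6877 + 100·2132
13 = 100·29640 − 431·6877
13 = −431·95797 + 1393·29640
So 13 = (-431)·95797 + (1393)·29640.

13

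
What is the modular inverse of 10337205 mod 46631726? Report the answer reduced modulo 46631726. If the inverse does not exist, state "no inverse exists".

43550985

Run Euclid on (46631726, 10337205):
46631726 = 4×10337205 + 5282906
10337205 = 1×5282906 + 5054299
5282906 = 1×5054299 + 228607
5054299 = 22×228607 + 24945
228607 = 9×24945 + 4102
24945 = 6×4102 + 333
4102 = 12×333 + 106
333 = 3×106 + 15
106 = 7×15 + 1
15 = 15×1 + 0
Since gcd(10337205, 46631726) = 1, back-substitute to write 1 as a combination:
1 = 106 − 7·15
1 = −7·333 + 22·106
1 = 22·4102 − 271·333
1 = −271·24945 + 1648·4102
1 = 1648·228607 − 15103·24945
1 = −15103·5054299 + 333914·228607
1 = 333914·5282906 − 349017·5054299
1 = −349017·10337205 + 682931·5282906
1 = 682931·46631726 − 3080741·10337205
Hence 10337205⁻¹ ≡ -3080741 ≡ 43550985 (mod 46631726).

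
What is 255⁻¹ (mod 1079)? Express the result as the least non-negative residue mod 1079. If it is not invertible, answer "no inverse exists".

512

Extended Euclidean algorithm:
1079 = 4*255 + 59
255 = 4*59 + 19
59 = 3*19 + 2
19 = 9*2 + 1
2 = 2*1 + 0
The gcd is 1. Working backward:
1 = 19 − 9·2
1 = −9·59 + 28·19
1 = 28·255 − 121·59
1 = −121·1079 + 512·255
So 255·512 ≡ 1 (mod 1079).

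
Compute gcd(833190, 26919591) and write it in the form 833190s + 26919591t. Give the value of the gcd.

Repeated division:
26919591 = 32×833190 + 257511
833190 = 3×257511 + 60657
257511 = 4×60657 + 14883
60657 = 4×14883 + 1125
14883 = 13×1125 + 258
1125 = 4×258 + 93
258 = 2×93 + 72
93 = 1×72 + 21
72 = 3×21 + 9
21 = 2×9 + 3
9 = 3×3 + 0
gcd(833190, 26919591) = 3.
Express as a combination:
3 = 21 − 2·9
3 = −2·72 + 7·21
3 = 7·93 − 9·72
3 = −9·258 + 25·93
3 = 25·1125 − 109·258
3 = −109·14883 + 1442·1125
3 = 1442·60657 − 5877·14883
3 = −5877·257511 + 24950·60657
3 = 24950·833190 − 80727·257511
3 = −80727·26919591 + 2608214·833190
So 3 = (-80727)·26919591 + (2608214)·833190.

3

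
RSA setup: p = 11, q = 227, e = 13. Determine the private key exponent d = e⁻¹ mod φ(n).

φ(n) = (p−1)(q−1) = 10·226 = 2260.
Need d with 13·d ≡ 1 (mod 2260). Apply the extended Euclidean algorithm:
2260 = 173*13 + 11
13 = 1*11 + 2
11 = 5*2 + 1
2 = 2*1 + 0
Back-substitute:
1 = 11 − 5·2
1 = −5·13 + 6·11
1 = 6·2260 − 1043·13
So 13·(-1043) ≡ 1 (mod 2260), hence d ≡ -1043 ≡ 1217 (mod 2260).

1217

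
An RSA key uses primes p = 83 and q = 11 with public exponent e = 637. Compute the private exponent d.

φ(n) = (p−1)(q−1) = 82·10 = 820.
Need d with 637·d ≡ 1 (mod 820). Apply the extended Euclidean algorithm:
820 = 1*637 + 183
637 = 3*183 + 88
183 = 2*88 + 7
88 = 12*7 + 4
7 = 1*4 + 3
4 = 1*3 + 1
3 = 3*1 + 0
Back-substitute:
1 = 4 − 3
1 = −7 + 2·4
1 = 2·88 − 25·7
1 = −25·183 + 52·88
1 = 52·637 − 181·183
1 = −181·820 + 233·637
So 637·233 ≡ 1 (mod 820), hence d = 233.

233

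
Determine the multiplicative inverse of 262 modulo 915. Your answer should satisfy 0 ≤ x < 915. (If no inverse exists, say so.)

Run Euclid on (915, 262):
915 = 3×262 + 129
262 = 2×129 + 4
129 = 32×4 + 1
4 = 4×1 + 0
The gcd is 1. Working backward:
1 = 129 − 32·4
1 = −32·262 + 65·129
1 = 65·915 − 227·262
Hence 262⁻¹ ≡ -227 ≡ 688 (mod 915).

688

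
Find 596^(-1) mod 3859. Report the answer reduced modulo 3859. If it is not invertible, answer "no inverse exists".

2959

Extended Euclidean algorithm:
3859 = 6×596 + 283
596 = 2×283 + 30
283 = 9×30 + 13
30 = 2×13 + 4
13 = 3×4 + 1
4 = 4×1 + 0
The gcd is 1. Working backward:
1 = 13 − 3·4
1 = −3·30 + 7·13
1 = 7·283 − 66·30
1 = −66·596 + 139·283
1 = 139·3859 − 900·596
So 596·(-900) ≡ 1 (mod 3859), and -900 ≡ 2959 (mod 3859).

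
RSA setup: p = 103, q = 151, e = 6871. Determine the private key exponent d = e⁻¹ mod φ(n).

φ(n) = (p−1)(q−1) = 102·150 = 15300.
Need d with 6871·d ≡ 1 (mod 15300). Apply the extended Euclidean algorithm:
15300 = 2*6871 + 1558
6871 = 4*1558 + 639
1558 = 2*639 + 280
639 = 2*280 + 79
280 = 3*79 + 43
79 = 1*43 + 36
43 = 1*36 + 7
36 = 5*7 + 1
7 = 7*1 + 0
Back-substitute:
1 = 36 − 5·7
1 = −5·43 + 6·36
1 = 6·79 − 11·43
1 = −11·280 + 39·79
1 = 39·639 − 89·280
1 = −89·1558 + 217·639
1 = 217·6871 − 957·1558
1 = −957·15300 + 2131·6871
So 6871·2131 ≡ 1 (mod 15300), hence d = 2131.

2131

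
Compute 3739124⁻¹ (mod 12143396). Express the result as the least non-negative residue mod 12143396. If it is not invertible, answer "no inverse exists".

no inverse exists

Euclidean algorithm on 12143396, 3739124:
12143396 = 3×3739124 + 926024
3739124 = 4×926024 + 35028
926024 = 26×35028 + 15296
35028 = 2×15296 + 4436
15296 = 3×4436 + 1988
4436 = 2×1988 + 460
1988 = 4×460 + 148
460 = 3×148 + 16
148 = 9×16 + 4
16 = 4×4 + 0
The gcd is 4, not 1, hence no inverse exists.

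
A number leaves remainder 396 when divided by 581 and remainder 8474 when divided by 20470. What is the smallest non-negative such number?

Write x = 396 + 581·k. Then 581·k ≡ 8474 − 396 ≡ 8078 (mod 20470).
Need 581⁻¹ mod 20470. Extended Euclid on (20470, 581):
20470 = 35·581 + 135
581 = 4·135 + 41
135 = 3·41 + 12
41 = 3·12 + 5
12 = 2·5 + 2
5 = 2·2 + 1
2 = 2·1 + 0
Back-substitute:
1 = 5 − 2·2
1 = −2·12 + 5·5
1 = 5·41 − 17·12
1 = −17·135 + 56·41
1 = 56·581 − 241·135
1 = −241·20470 + 8491·581
581⁻¹ ≡ 8491 (mod 20470), so k ≡ 8491·8078 ≡ 15798 (mod 20470).
x = 396 + 581·15798 = 9179034.

9179034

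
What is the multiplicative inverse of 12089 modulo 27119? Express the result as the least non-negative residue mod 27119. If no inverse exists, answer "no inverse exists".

22029

Apply the Euclidean algorithm to 27119 and 12089:
27119 = 2×12089 + 2941
12089 = 4×2941 + 325
2941 = 9×325 + 16
325 = 20×16 + 5
16 = 3×5 + 1
5 = 5×1 + 0
Since gcd(12089, 27119) = 1, back-substitute to write 1 as a combination:
1 = 16 − 3·5
1 = −3·325 + 61·16
1 = 61·2941 − 552·325
1 = −552·12089 + 2269·2941
1 = 2269·27119 − 5090·12089
Thus 12089·(-5090) ≡ 1 (mod 27119); reducing, -5090 mod 27119 = 22029.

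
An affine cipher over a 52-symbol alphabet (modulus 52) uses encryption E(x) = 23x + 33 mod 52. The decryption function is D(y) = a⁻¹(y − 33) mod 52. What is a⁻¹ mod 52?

gcd(52, 23) by repeated division:
52 = 2·23 + 6
23 = 3·6 + 5
6 = 1·5 + 1
5 = 5·1 + 0
The gcd is 1. Working backward:
1 = 6 − 5
1 = −23 + 4·6
1 = 4·52 − 9·23
So 23·(-9) ≡ 1 (mod 52), and -9 ≡ 43 (mod 52).

43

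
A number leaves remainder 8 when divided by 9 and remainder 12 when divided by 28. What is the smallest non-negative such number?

Write x = 8 + 9·k. Then 9·k ≡ 12 − 8 ≡ 4 (mod 28).
Need 9⁻¹ mod 28. Extended Euclid on (28, 9):
28 = 3·9 + 1
9 = 9·1 + 0
Back-substitute:
1 = 28 − 3·9
9⁻¹ ≡ 25 (mod 28), so k ≡ 25·4 ≡ 16 (mod 28).
x = 8 + 9·16 = 152.

152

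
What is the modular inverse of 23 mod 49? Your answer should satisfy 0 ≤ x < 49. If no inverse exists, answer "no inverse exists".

32

Apply the Euclidean algorithm to 49 and 23:
49 = 2·23 + 3
23 = 7·3 + 2
3 = 1·2 + 1
2 = 2·1 + 0
gcd = 1, so the inverse exists. Back-substitute:
1 = 3 − 2
1 = −23 + 8·3
1 = 8·49 − 17·23
Thus 23·(-17) ≡ 1 (mod 49); reducing, -17 mod 49 = 32.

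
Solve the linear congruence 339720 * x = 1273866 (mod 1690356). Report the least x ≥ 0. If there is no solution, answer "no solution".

gcd(339720, 1690356):
1690356 = 4·339720 + 331476
339720 = 1·331476 + 8244
331476 = 40·8244 + 1716
8244 = 4·1716 + 1380
1716 = 1·1380 + 336
1380 = 4·336 + 36
336 = 9·36 + 12
36 = 3·12 + 0
gcd = 12, but 12 ∤ 1273866, so the congruence has no solution.

no solution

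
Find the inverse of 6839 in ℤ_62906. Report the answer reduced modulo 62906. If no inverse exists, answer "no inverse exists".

Apply the Euclidean algorithm to 62906 and 6839:
62906 = 9*6839 + 1355
6839 = 5*1355 + 64
1355 = 21*64 + 11
64 = 5*11 + 9
11 = 1*9 + 2
9 = 4*2 + 1
2 = 2*1 + 0
Since gcd(6839, 62906) = 1, back-substitute to write 1 as a combination:
1 = 9 − 4·2
1 = −4·11 + 5·9
1 = 5·64 − 29·11
1 = −29·1355 + 614·64
1 = 614·6839 − 3099·1355
1 = −3099·62906 + 28505·6839
So 6839·28505 ≡ 1 (mod 62906).

28505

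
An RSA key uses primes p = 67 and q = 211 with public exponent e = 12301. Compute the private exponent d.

6241

φ(n) = (p−1)(q−1) = 66·210 = 13860.
Need d with 12301·d ≡ 1 (mod 13860). Apply the extended Euclidean algorithm:
13860 = 1·12301 + 1559
12301 = 7·1559 + 1388
1559 = 1·1388 + 171
1388 = 8·171 + 20
171 = 8·20 + 11
20 = 1·11 + 9
11 = 1·9 + 2
9 = 4·2 + 1
2 = 2·1 + 0
Back-substitute:
1 = 9 − 4·2
1 = −4·11 + 5·9
1 = 5·20 − 9·11
1 = −9·171 + 77·20
1 = 77·1388 − 625·171
1 = −625·1559 + 702·1388
1 = 702·12301 − 5539·1559
1 = −5539·13860 + 6241·12301
So 12301·6241 ≡ 1 (mod 13860), hence d = 6241.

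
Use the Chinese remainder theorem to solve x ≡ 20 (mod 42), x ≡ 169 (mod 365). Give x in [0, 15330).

Write x = 20 + 42·k. Then 42·k ≡ 169 − 20 ≡ 149 (mod 365).
Need 42⁻¹ mod 365. Extended Euclid on (365, 42):
365 = 8*42 + 29
42 = 1*29 + 13
29 = 2*13 + 3
13 = 4*3 + 1
3 = 3*1 + 0
Back-substitute:
1 = 13 − 4·3
1 = −4·29 + 9·13
1 = 9·42 − 13·29
1 = −13·365 + 113·42
42⁻¹ ≡ 113 (mod 365), so k ≡ 113·149 ≡ 47 (mod 365).
x = 20 + 42·47 = 1994.

1994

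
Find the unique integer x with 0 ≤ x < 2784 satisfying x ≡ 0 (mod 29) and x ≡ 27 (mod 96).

2523

Write x = 0 + 29·k. Then 29·k ≡ 27 − 0 ≡ 27 (mod 96).
Need 29⁻¹ mod 96. Extended Euclid on (96, 29):
96 = 3·29 + 9
29 = 3·9 + 2
9 = 4·2 + 1
2 = 2·1 + 0
Back-substitute:
1 = 9 − 4·2
1 = −4·29 + 13·9
1 = 13·96 − 43·29
29⁻¹ ≡ 53 (mod 96), so k ≡ 53·27 ≡ 87 (mod 96).
x = 0 + 29·87 = 2523.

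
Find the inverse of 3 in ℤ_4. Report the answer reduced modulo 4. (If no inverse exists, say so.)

Apply the Euclidean algorithm to 4 and 3:
4 = 1*3 + 1
3 = 3*1 + 0
Since gcd(3, 4) = 1, back-substitute to write 1 as a combination:
1 = 4 − 3
So 3·(-1) ≡ 1 (mod 4), and -1 ≡ 3 (mod 4).

3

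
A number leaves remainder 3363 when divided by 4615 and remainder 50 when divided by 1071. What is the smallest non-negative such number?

2809283

Write x = 3363 + 4615·k. Then 4615·k ≡ 50 − 3363 ≡ 971 (mod 1071).
Need 4615⁻¹ mod 1071. Extended Euclid on (1071, 331):
1071 = 3*331 + 78
331 = 4*78 + 19
78 = 4*19 + 2
19 = 9*2 + 1
2 = 2*1 + 0
Back-substitute:
1 = 19 − 9·2
1 = −9·78 + 37·19
1 = 37·331 − 157·78
1 = −157·1071 + 508·331
4615⁻¹ ≡ 508 (mod 1071), so k ≡ 508·971 ≡ 608 (mod 1071).
x = 3363 + 4615·608 = 2809283.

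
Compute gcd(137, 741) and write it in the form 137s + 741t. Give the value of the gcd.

Repeated division:
741 = 5·137 + 56
137 = 2·56 + 25
56 = 2·25 + 6
25 = 4·6 + 1
6 = 6·1 + 0
gcd(137, 741) = 1.
Back-substituting:
1 = 25 − 4·6
1 = −4·56 + 9·25
1 = 9·137 − 22·56
1 = −22·741 + 119·137
So 1 = (-22)·741 + (119)·137.

1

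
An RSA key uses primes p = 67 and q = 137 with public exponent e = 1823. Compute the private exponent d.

φ(n) = (p−1)(q−1) = 66·136 = 8976.
Need d with 1823·d ≡ 1 (mod 8976). Apply the extended Euclidean algorithm:
8976 = 4*1823 + 1684
1823 = 1*1684 + 139
1684 = 12*139 + 16
139 = 8*16 + 11
16 = 1*11 + 5
11 = 2*5 + 1
5 = 5*1 + 0
Back-substitute:
1 = 11 − 2·5
1 = −2·16 + 3·11
1 = 3·139 − 26·16
1 = −26·1684 + 315·139
1 = 315·1823 − 341·1684
1 = −341·8976 + 1679·1823
So 1823·1679 ≡ 1 (mod 8976), hence d = 1679.

1679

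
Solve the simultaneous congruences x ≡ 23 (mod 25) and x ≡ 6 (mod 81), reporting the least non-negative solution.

Write x = 23 + 25·k. Then 25·k ≡ 6 − 23 ≡ 64 (mod 81).
Need 25⁻¹ mod 81. Extended Euclid on (81, 25):
81 = 3*25 + 6
25 = 4*6 + 1
6 = 6*1 + 0
Back-substitute:
1 = 25 − 4·6
1 = −4·81 + 13·25
25⁻¹ ≡ 13 (mod 81), so k ≡ 13·64 ≡ 22 (mod 81).
x = 23 + 25·22 = 573.

573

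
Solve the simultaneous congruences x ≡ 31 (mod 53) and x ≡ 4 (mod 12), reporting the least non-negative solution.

Write x = 31 + 53·k. Then 53·k ≡ 4 − 31 ≡ 9 (mod 12).
Need 53⁻¹ mod 12. Extended Euclid on (12, 5):
12 = 2*5 + 2
5 = 2*2 + 1
2 = 2*1 + 0
Back-substitute:
1 = 5 − 2·2
1 = −2·12 + 5·5
53⁻¹ ≡ 5 (mod 12), so k ≡ 5·9 ≡ 9 (mod 12).
x = 31 + 53·9 = 508.

508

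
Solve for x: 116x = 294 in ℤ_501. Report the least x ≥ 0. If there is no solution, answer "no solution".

63

First find gcd(116, 501):
501 = 4×116 + 37
116 = 3×37 + 5
37 = 7×5 + 2
5 = 2×2 + 1
2 = 2×1 + 0
gcd = 1, so a unique solution mod 501 exists.
Back-substitute for the Bézout coefficients:
1 = 5 − 2·2
1 = −2·37 + 15·5
1 = 15·116 − 47·37
1 = −47·501 + 203·116
So 116·(203) ≡ 1 (mod 501), giving 116⁻¹ ≡ 203.
x ≡ 116⁻¹·294 ≡ 203·294 ≡ 63 (mod 501).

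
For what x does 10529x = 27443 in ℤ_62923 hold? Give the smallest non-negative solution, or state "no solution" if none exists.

First find gcd(10529, 62923):
62923 = 5×10529 + 10278
10529 = 1×10278 + 251
10278 = 40×251 + 238
251 = 1×238 + 13
238 = 18×13 + 4
13 = 3×4 + 1
4 = 4×1 + 0
gcd = 1, so a unique solution mod 62923 exists.
Back-substitute for the Bézout coefficients:
1 = 13 − 3·4
1 = −3·238 + 55·13
1 = 55·251 − 58·238
1 = −58·10278 + 2375·251
1 = 2375·10529 − 2433·10278
1 = −2433·62923 + 14540·10529
So 10529·(14540) ≡ 1 (mod 62923), giving 10529⁻¹ ≡ 14540.
x ≡ 10529⁻¹·27443 ≡ 14540·27443 ≡ 26477 (mod 62923).

26477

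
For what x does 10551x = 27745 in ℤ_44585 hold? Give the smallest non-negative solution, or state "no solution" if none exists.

6320

First find gcd(10551, 44585):
44585 = 4×10551 + 2381
10551 = 4×2381 + 1027
2381 = 2×1027 + 327
1027 = 3×327 + 46
327 = 7×46 + 5
46 = 9×5 + 1
5 = 5×1 + 0
gcd = 1, so a unique solution mod 44585 exists.
Back-substitute for the Bézout coefficients:
1 = 46 − 9·5
1 = −9·327 + 64·46
1 = 64·1027 − 201·327
1 = −201·2381 + 466·1027
1 = 466·10551 − 2065·2381
1 = −2065·44585 + 8726·10551
So 10551·(8726) ≡ 1 (mod 44585), giving 10551⁻¹ ≡ 8726.
x ≡ 10551⁻¹·27745 ≡ 8726·27745 ≡ 6320 (mod 44585).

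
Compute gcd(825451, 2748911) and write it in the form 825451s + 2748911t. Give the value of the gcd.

11

Apply Euclid's algorithm to 2748911 and 825451:
2748911 = 3×825451 + 272558
825451 = 3×272558 + 7777
272558 = 35×7777 + 363
7777 = 21×363 + 154
363 = 2×154 + 55
154 = 2×55 + 44
55 = 1×44 + 11
44 = 4×11 + 0
gcd(825451, 2748911) = 11.
Working backward:
11 = 55 − 44
11 = −154 + 3·55
11 = 3·363 − 7·154
11 = −7·7777 + 150·363
11 = 150·272558 − 5257·7777
11 = −5257·825451 + 15921·272558
11 = 15921·2748911 − 53020·825451
So 11 = (15921)·2748911 + (-53020)·825451.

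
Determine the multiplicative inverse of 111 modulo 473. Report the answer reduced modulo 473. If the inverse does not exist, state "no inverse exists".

Apply the Euclidean algorithm to 473 and 111:
473 = 4·111 + 29
111 = 3·29 + 24
29 = 1·24 + 5
24 = 4·5 + 4
5 = 1·4 + 1
4 = 4·1 + 0
The gcd is 1. Working backward:
1 = 5 − 4
1 = −24 + 5·5
1 = 5·29 − 6·24
1 = −6·111 + 23·29
1 = 23·473 − 98·111
Thus 111·(-98) ≡ 1 (mod 473); reducing, -98 mod 473 = 375.

375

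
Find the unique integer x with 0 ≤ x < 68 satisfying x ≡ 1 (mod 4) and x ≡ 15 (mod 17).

49

Write x = 1 + 4·k. Then 4·k ≡ 15 − 1 ≡ 14 (mod 17).
Need 4⁻¹ mod 17. Extended Euclid on (17, 4):
17 = 4×4 + 1
4 = 4×1 + 0
Back-substitute:
1 = 17 − 4·4
4⁻¹ ≡ 13 (mod 17), so k ≡ 13·14 ≡ 12 (mod 17).
x = 1 + 4·12 = 49.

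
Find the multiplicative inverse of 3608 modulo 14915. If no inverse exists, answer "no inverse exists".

11827

Extended Euclidean algorithm:
14915 = 4·3608 + 483
3608 = 7·483 + 227
483 = 2·227 + 29
227 = 7·29 + 24
29 = 1·24 + 5
24 = 4·5 + 4
5 = 1·4 + 1
4 = 4·1 + 0
Since gcd(3608, 14915) = 1, back-substitute to write 1 as a combination:
1 = 5 − 4
1 = −24 + 5·5
1 = 5·29 − 6·24
1 = −6·227 + 47·29
1 = 47·483 − 100·227
1 = −100·3608 + 747·483
1 = 747·14915 − 3088·3608
So 3608·(-3088) ≡ 1 (mod 14915), and -3088 ≡ 11827 (mod 14915).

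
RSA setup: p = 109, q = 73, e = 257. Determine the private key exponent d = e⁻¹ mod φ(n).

5537

φ(n) = (p−1)(q−1) = 108·72 = 7776.
Need d with 257·d ≡ 1 (mod 7776). Apply the extended Euclidean algorithm:
7776 = 30×257 + 66
257 = 3×66 + 59
66 = 1×59 + 7
59 = 8×7 + 3
7 = 2×3 + 1
3 = 3×1 + 0
Back-substitute:
1 = 7 − 2·3
1 = −2·59 + 17·7
1 = 17·66 − 19·59
1 = −19·257 + 74·66
1 = 74·7776 − 2239·257
So 257·(-2239) ≡ 1 (mod 7776), hence d ≡ -2239 ≡ 5537 (mod 7776).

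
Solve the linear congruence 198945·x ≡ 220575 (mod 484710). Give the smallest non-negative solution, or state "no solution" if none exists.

9257

First find gcd(198945, 484710):
484710 = 2·198945 + 86820
198945 = 2·86820 + 25305
86820 = 3·25305 + 10905
25305 = 2·10905 + 3495
10905 = 3·3495 + 420
3495 = 8·420 + 135
420 = 3·135 + 15
135 = 9·15 + 0
gcd = 15 and 15 | 220575, so solutions exist. Divide through by 15: 13263x ≡ 14705 (mod 32314).
Now find 13263⁻¹ mod 32314:
32314 = 2×13263 + 5788
13263 = 2×5788 + 1687
5788 = 3×1687 + 727
1687 = 2×727 + 233
727 = 3×233 + 28
233 = 8×28 + 9
28 = 3×9 + 1
9 = 9×1 + 0
Back-substitute:
1 = 28 − 3·9
1 = −3·233 + 25·28
1 = 25·727 − 78·233
1 = −78·1687 + 181·727
1 = 181·5788 − 621·1687
1 = −621·13263 + 1423·5788
1 = 1423·32314 − 3467·13263
So 13263·(-3467) ≡ 1 (mod 32314), i.e. 13263⁻¹ ≡ 28847.
Then x ≡ 28847·14705 ≡ 9257 (mod 32314); the smallest non-negative solution is x = 9257.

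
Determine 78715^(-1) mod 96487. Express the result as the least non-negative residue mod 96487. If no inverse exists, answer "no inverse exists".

2644

Extended Euclidean algorithm:
96487 = 1×78715 + 17772
78715 = 4×17772 + 7627
17772 = 2×7627 + 2518
7627 = 3×2518 + 73
2518 = 34×73 + 36
73 = 2×36 + 1
36 = 36×1 + 0
Since gcd(78715, 96487) = 1, back-substitute to write 1 as a combination:
1 = 73 − 2·36
1 = −2·2518 + 69·73
1 = 69·7627 − 209·2518
1 = −209·17772 + 487·7627
1 = 487·78715 − 2157·17772
1 = −2157·96487 + 2644·78715
So 78715·2644 ≡ 1 (mod 96487).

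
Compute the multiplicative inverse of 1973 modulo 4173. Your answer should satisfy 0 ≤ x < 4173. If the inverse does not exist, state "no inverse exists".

gcd(4173, 1973) by repeated division:
4173 = 2·1973 + 227
1973 = 8·227 + 157
227 = 1·157 + 70
157 = 2·70 + 17
70 = 4·17 + 2
17 = 8·2 + 1
2 = 2·1 + 0
Since gcd(1973, 4173) = 1, back-substitute to write 1 as a combination:
1 = 17 − 8·2
1 = −8·70 + 33·17
1 = 33·157 − 74·70
1 = −74·227 + 107·157
1 = 107·1973 − 930·227
1 = −930·4173 + 1967·1973
So 1973·1967 ≡ 1 (mod 4173).

1967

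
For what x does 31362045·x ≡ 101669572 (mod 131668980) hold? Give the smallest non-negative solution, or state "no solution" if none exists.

no solution

gcd(31362045, 131668980):
131668980 = 4·31362045 + 6220800
31362045 = 5·6220800 + 258045
6220800 = 24·258045 + 27720
258045 = 9·27720 + 8565
27720 = 3·8565 + 2025
8565 = 4·2025 + 465
2025 = 4·465 + 165
465 = 2·165 + 135
165 = 1·135 + 30
135 = 4·30 + 15
30 = 2·15 + 0
gcd = 15, but 15 ∤ 101669572, so the congruence has no solution.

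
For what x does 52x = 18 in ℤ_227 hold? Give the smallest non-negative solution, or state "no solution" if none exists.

44

First find gcd(52, 227):
227 = 4×52 + 19
52 = 2×19 + 14
19 = 1×14 + 5
14 = 2×5 + 4
5 = 1×4 + 1
4 = 4×1 + 0
gcd = 1, so a unique solution mod 227 exists.
Back-substitute for the Bézout coefficients:
1 = 5 − 4
1 = −14 + 3·5
1 = 3·19 − 4·14
1 = −4·52 + 11·19
1 = 11·227 − 48·52
So 52·(-48) ≡ 1 (mod 227), giving 52⁻¹ ≡ 179.
x ≡ 52⁻¹·18 ≡ 179·18 ≡ 44 (mod 227).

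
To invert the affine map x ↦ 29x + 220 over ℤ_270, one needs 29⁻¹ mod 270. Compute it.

Apply the Euclidean algorithm to 270 and 29:
270 = 9·29 + 9
29 = 3·9 + 2
9 = 4·2 + 1
2 = 2·1 + 0
gcd = 1, so the inverse exists. Back-substitute:
1 = 9 − 4·2
1 = −4·29 + 13·9
1 = 13·270 − 121·29
So 29·(-121) ≡ 1 (mod 270), and -121 ≡ 149 (mod 270).

149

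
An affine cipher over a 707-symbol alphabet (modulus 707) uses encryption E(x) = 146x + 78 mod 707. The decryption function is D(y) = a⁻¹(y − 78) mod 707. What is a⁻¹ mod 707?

Run Euclid on (707, 146):
707 = 4·146 + 123
146 = 1·123 + 23
123 = 5·23 + 8
23 = 2·8 + 7
8 = 1·7 + 1
7 = 7·1 + 0
Since gcd(146, 707) = 1, back-substitute to write 1 as a combination:
1 = 8 − 7
1 = −23 + 3·8
1 = 3·123 − 16·23
1 = −16·146 + 19·123
1 = 19·707 − 92·146
Thus 146·(-92) ≡ 1 (mod 707); reducing, -92 mod 707 = 615.

615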